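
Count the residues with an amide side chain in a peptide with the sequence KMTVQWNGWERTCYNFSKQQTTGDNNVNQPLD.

9

Asparagine (N) and glutamine (Q) have uncharged amide side chains.
Matching residues: Q5, N7, N15, Q19, Q20, N25, N26, N28, Q29.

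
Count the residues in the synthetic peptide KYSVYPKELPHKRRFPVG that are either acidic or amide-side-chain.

1

Acidic: D, E. Amide-side-chain: N, Q.
Acidic residues here: E8 (1).
Amide-side-chain residues here: none (0).
The two groups share no amino acid, so total = 1 + 0 = 1.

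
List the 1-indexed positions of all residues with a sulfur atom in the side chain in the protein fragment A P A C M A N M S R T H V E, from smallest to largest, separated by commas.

4, 5, 8

The sulfur-bearing residues are cysteine (–SH) and methionine (–S–CH₃).
Matching residues: C4, M5, M8.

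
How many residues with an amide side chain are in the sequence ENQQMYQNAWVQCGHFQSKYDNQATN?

10

Only N (asparagine) and Q (glutamine) carry a side-chain carboxamide.
Matching residues: N2, Q3, Q4, Q7, N8, Q12, Q17, N22, Q23, N26.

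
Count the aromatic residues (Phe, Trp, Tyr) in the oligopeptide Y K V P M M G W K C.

Matching residues: Y1, W8.

2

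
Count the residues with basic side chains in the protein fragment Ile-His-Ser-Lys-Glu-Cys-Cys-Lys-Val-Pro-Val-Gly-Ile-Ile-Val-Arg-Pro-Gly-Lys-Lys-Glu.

The basic amino acids are Lys (K), Arg (R), and His (H).
Matching residues: His2, Lys4, Lys8, Arg16, Lys19, Lys20.

6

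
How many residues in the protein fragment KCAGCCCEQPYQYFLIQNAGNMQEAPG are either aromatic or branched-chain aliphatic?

Aromatic: F, W, Y. Branched-chain aliphatic: I, L, V.
Aromatic residues here: Y11, Y13, F14 (3).
Branched-chain aliphatic residues here: L15, I16 (2).
The two groups share no amino acid, so total = 3 + 2 = 5.

5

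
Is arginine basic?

Lysine (K), arginine (R), and histidine (H) have basic, nitrogen-containing side chains.
Arginine is in this group.

Yes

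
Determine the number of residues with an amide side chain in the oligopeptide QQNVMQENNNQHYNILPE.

9

The amide-side-chain residues are Asn (N) and Gln (Q).
Matching residues: Q1, Q2, N3, Q6, N8, N9, N10, Q11, N14.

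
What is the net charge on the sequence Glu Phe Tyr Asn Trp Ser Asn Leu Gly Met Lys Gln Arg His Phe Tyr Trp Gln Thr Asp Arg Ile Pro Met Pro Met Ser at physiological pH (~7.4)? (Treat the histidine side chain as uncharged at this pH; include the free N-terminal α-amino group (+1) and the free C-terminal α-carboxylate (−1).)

+1

The side chains ionized at physiological pH are Lys/Arg (+1) and Asp/Glu (−1); with His treated as neutral, nothing else contributes.
Positive (K, R): Lys11, Arg13, Arg21 → +3.
Negative (D, E): Glu1, Asp20 → −2.
The N-terminus (+1) and C-terminus (−1) cancel.
Net charge = (+3) + (−2) = +1.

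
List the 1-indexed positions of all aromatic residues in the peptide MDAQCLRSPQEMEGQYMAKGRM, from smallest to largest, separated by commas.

Phenylalanine (F), tryptophan (W), and tyrosine (Y) have aromatic ring side chains.
Matching residues: Y16.

16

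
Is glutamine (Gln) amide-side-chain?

The amide-side-chain residues are Asn (N) and Gln (Q).
Glutamine is in this group.

Yes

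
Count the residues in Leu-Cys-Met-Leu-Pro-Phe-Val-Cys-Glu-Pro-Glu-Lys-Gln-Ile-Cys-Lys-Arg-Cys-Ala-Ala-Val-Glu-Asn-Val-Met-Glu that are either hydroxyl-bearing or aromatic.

Hydroxyl-bearing: S, T, Y. Aromatic: F, W, Y.
Hydroxyl-bearing residues here: none (0).
Aromatic residues here: Phe6 (1).
(Y belongs to both groups, but none appear in this sequence.) Total = 0 + 1 = 1.

1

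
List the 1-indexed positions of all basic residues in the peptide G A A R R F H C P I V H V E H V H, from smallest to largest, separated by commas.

4, 5, 7, 12, 15, 17

The basic amino acids are Lys (K), Arg (R), and His (H).
Matching residues: R4, R5, H7, H12, H15, H17.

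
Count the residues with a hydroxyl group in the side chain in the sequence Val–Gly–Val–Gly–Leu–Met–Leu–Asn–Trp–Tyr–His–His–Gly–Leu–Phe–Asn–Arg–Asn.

The –OH-bearing residues are Ser, Thr (aliphatic alcohols), and Tyr (phenol).
Matching residues: Tyr10.

1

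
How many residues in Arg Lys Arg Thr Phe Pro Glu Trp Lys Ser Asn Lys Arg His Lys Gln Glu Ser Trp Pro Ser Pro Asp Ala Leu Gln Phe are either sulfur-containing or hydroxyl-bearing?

Sulfur-containing: C, M. Hydroxyl-bearing: S, T, Y.
Sulfur-containing residues here: none (0).
Hydroxyl-bearing residues here: Thr4, Ser10, Ser18, Ser21 (4).
The two groups share no amino acid, so total = 0 + 4 = 4.

4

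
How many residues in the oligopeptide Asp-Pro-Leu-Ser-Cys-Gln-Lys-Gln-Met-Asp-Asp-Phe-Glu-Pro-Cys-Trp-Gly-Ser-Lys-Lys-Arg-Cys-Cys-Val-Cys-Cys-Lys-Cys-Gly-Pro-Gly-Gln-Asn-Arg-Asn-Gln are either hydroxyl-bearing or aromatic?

4

Hydroxyl-bearing: S, T, Y. Aromatic: F, W, Y.
Hydroxyl-bearing residues here: Ser4, Ser18 (2).
Aromatic residues here: Phe12, Trp16 (2).
(Y belongs to both groups, but none appear in this sequence.) Total = 2 + 2 = 4.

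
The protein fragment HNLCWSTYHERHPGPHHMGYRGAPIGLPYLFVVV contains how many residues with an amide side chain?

1

The amide-side-chain residues are Asn (N) and Gln (Q).
Matching residues: N2.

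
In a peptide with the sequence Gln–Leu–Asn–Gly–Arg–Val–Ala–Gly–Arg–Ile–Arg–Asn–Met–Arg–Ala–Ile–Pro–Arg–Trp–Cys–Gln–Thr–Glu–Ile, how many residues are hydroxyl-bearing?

S, T, and Y are the three residues with a side-chain hydroxyl.
Matching residues: Thr22.

1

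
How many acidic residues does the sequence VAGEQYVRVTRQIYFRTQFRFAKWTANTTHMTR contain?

Only D (aspartate) and E (glutamate) carry a side-chain carboxylic acid.
Matching residues: E4.

1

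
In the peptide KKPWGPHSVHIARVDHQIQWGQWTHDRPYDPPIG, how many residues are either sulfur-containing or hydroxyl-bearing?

3

Sulfur-containing: C, M. Hydroxyl-bearing: S, T, Y.
Sulfur-containing residues here: none (0).
Hydroxyl-bearing residues here: S8, T24, Y29 (3).
The two groups share no amino acid, so total = 0 + 3 = 3.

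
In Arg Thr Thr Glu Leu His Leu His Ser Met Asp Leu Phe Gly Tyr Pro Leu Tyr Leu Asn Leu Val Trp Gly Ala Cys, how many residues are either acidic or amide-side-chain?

Acidic: D, E. Amide-side-chain: N, Q.
Acidic residues here: Glu4, Asp11 (2).
Amide-side-chain residues here: Asn20 (1).
The two groups share no amino acid, so total = 2 + 1 = 3.

3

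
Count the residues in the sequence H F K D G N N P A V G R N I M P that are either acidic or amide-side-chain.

4

Acidic: D, E. Amide-side-chain: N, Q.
Acidic residues here: D4 (1).
Amide-side-chain residues here: N6, N7, N13 (3).
The two groups share no amino acid, so total = 1 + 3 = 4.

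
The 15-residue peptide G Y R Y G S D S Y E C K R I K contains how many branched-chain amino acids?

1

V, L, and I make up the branched-chain aliphatic group.
Matching residues: I14.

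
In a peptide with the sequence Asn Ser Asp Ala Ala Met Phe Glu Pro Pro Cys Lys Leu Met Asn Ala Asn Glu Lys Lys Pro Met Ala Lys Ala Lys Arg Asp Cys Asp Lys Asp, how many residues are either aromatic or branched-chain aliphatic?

Aromatic: F, W, Y. Branched-chain aliphatic: I, L, V.
Aromatic residues here: Phe7 (1).
Branched-chain aliphatic residues here: Leu13 (1).
The two groups share no amino acid, so total = 1 + 1 = 2.

2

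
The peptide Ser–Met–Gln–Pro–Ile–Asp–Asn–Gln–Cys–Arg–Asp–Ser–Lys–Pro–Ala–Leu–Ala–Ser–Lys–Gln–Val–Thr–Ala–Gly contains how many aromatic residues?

0

The aromatic amino acids are Phe (F, benzyl), Trp (W, indole), and Tyr (Y, phenol).
None of the 24 residues belong to this group.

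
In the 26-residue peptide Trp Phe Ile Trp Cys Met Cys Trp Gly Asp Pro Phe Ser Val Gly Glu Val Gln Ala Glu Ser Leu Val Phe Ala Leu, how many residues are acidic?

3

Aspartate (D) and glutamate (E) have carboxylic-acid side chains and are the acidic amino acids.
Matching residues: Asp10, Glu16, Glu20.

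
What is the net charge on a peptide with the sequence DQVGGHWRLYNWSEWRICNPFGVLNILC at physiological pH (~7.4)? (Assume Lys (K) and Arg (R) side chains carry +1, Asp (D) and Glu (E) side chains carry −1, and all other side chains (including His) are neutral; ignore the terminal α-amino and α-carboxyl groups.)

0

Positive (K, R): R8, R16 → +2.
Negative (D, E): D1, E14 → −2.
Net charge = (+2) + (−2) = 0.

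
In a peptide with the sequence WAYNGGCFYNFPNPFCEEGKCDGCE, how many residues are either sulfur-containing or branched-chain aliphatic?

Sulfur-containing: C, M. Branched-chain aliphatic: I, L, V.
Sulfur-containing residues here: C7, C16, C21, C24 (4).
Branched-chain aliphatic residues here: none (0).
The two groups share no amino acid, so total = 4 + 0 = 4.

4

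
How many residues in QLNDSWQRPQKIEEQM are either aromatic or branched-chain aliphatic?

Aromatic: F, W, Y. Branched-chain aliphatic: I, L, V.
Aromatic residues here: W6 (1).
Branched-chain aliphatic residues here: L2, I12 (2).
The two groups share no amino acid, so total = 1 + 2 = 3.

3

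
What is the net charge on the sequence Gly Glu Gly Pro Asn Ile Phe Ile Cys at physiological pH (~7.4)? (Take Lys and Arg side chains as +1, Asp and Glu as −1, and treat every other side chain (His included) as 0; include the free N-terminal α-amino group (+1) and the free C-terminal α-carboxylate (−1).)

-1

Positive (K, R): none → +0.
Negative (D, E): Glu2 → −1.
The N-terminus (+1) and C-terminus (−1) cancel.
Net charge = (+0) + (−1) = −1.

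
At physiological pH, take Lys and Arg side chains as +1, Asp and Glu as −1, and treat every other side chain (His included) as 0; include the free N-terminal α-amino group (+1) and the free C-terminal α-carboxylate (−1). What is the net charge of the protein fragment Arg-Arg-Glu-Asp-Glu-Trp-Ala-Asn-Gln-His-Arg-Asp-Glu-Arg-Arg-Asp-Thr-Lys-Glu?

Positive (K, R): Arg1, Arg2, Arg11, Arg14, Arg15, Lys18 → +6.
Negative (D, E): Glu3, Asp4, Glu5, Asp12, Glu13, Asp16, Glu19 → −7.
The N-terminus (+1) and C-terminus (−1) cancel.
Net charge = (+6) + (−7) = −1.

-1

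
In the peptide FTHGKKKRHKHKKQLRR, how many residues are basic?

Lysine (K), arginine (R), and histidine (H) have basic, nitrogen-containing side chains.
Matching residues: H3, K5, K6, K7, R8, H9, K10, H11, K12, K13, R16, R17.

12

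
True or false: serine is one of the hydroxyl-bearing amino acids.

Serine (S), threonine (T), and tyrosine (Y) each carry a hydroxyl group on the side chain.
Serine is in this group.

True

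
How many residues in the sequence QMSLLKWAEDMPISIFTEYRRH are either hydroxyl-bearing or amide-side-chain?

5

Hydroxyl-bearing: S, T, Y. Amide-side-chain: N, Q.
Hydroxyl-bearing residues here: S3, S14, T17, Y19 (4).
Amide-side-chain residues here: Q1 (1).
The two groups share no amino acid, so total = 4 + 1 = 5.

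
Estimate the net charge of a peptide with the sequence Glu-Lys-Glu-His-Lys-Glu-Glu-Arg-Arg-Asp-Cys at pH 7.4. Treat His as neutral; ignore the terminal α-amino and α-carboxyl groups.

At pH ~7.4 the Lys and Arg side chains are protonated (+1), the Asp and Glu side chains are deprotonated (−1), and with His taken as neutral all other side chains carry no charge.
Positive (K, R): Lys2, Lys5, Arg8, Arg9 → +4.
Negative (D, E): Glu1, Glu3, Glu6, Glu7, Asp10 → −5.
Net charge = (+4) + (−5) = −1.

-1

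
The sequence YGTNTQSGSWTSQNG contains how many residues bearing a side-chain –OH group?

S, T, and Y are the three residues with a side-chain hydroxyl.
Matching residues: Y1, T3, T5, S7, S9, T11, S12.

7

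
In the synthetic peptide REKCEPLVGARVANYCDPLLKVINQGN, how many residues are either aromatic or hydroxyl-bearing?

Aromatic: F, W, Y. Hydroxyl-bearing: S, T, Y.
Aromatic residues here: Y15 (1).
Hydroxyl-bearing residues here: Y15 (1).
Y is in both groups, so the 1 Y residue must not be double-counted.
Total = 1 + 1 − 1 = 1.

1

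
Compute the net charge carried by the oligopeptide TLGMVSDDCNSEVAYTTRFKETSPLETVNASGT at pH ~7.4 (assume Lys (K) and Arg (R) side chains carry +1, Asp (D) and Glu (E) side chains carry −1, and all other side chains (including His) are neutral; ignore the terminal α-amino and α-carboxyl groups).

Positive (K, R): R18, K20 → +2.
Negative (D, E): D7, D8, E12, E21, E26 → −5.
Net charge = (+2) + (−5) = −3.

-3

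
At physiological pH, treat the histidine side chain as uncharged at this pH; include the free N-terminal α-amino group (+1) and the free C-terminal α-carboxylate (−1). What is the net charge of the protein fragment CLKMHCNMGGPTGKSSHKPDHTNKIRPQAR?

+5

The side chains ionized at physiological pH are Lys/Arg (+1) and Asp/Glu (−1); with His treated as neutral, nothing else contributes.
Positive (K, R): K3, K14, K18, K24, R26, R30 → +6.
Negative (D, E): D20 → −1.
The N-terminus (+1) and C-terminus (−1) cancel.
Net charge = (+6) + (−1) = +5.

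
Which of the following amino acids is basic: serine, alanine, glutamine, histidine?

K, R, and H are the three residues with basic side chains (ε-amine, guanidinium, and imidazole respectively).
Of the listed options, only histidine belongs to this group.

histidine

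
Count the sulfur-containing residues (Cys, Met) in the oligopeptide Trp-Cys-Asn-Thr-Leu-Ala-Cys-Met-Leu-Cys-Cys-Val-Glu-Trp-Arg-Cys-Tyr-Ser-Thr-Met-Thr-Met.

Matching residues: Cys2, Cys7, Met8, Cys10, Cys11, Cys16, Met20, Met22.

8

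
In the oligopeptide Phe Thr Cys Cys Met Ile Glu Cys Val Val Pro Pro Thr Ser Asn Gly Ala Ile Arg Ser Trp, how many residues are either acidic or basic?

2

Acidic: D, E. Basic: H, K, R.
Acidic residues here: Glu7 (1).
Basic residues here: Arg19 (1).
The two groups share no amino acid, so total = 1 + 1 = 2.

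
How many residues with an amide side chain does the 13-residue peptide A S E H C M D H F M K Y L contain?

0

The amide-side-chain residues are Asn (N) and Gln (Q).
None of the 13 residues belong to this group.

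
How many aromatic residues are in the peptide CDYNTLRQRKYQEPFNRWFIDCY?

Phenylalanine (F), tryptophan (W), and tyrosine (Y) have aromatic ring side chains.
Matching residues: Y3, Y11, F15, W18, F19, Y23.

6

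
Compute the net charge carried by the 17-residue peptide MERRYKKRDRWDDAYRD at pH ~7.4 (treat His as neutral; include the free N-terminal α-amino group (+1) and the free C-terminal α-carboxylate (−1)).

The side chains ionized at physiological pH are Lys/Arg (+1) and Asp/Glu (−1); with His treated as neutral, nothing else contributes.
Positive (K, R): R3, R4, K6, K7, R8, R10, R16 → +7.
Negative (D, E): E2, D9, D12, D13, D17 → −5.
The N-terminus (+1) and C-terminus (−1) cancel.
Net charge = (+7) + (−5) = +2.

+2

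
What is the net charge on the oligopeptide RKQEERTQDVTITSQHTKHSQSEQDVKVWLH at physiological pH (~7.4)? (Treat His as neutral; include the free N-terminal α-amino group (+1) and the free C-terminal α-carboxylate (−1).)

0

Near pH 7.4, K and R contribute +1 each, D and E contribute −1 each, and every other side chain (His included, as stated) is uncharged.
Positive (K, R): R1, K2, R6, K18, K27 → +5.
Negative (D, E): E4, E5, D9, E23, D25 → −5.
The N-terminus (+1) and C-terminus (−1) cancel.
Net charge = (+5) + (−5) = 0.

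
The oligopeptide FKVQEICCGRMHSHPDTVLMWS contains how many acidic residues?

2

The acidic residues are Asp (D) and Glu (E), whose side chains end in a carboxylate group.
Matching residues: E5, D16.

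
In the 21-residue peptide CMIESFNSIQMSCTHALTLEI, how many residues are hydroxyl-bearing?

S, T, and Y are the three residues with a side-chain hydroxyl.
Matching residues: S5, S8, S12, T14, T18.

5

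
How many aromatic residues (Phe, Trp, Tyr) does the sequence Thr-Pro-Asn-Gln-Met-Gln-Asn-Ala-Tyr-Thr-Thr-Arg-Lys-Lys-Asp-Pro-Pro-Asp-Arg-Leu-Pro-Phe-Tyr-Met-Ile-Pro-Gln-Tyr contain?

4

Matching residues: Tyr9, Phe22, Tyr23, Tyr28.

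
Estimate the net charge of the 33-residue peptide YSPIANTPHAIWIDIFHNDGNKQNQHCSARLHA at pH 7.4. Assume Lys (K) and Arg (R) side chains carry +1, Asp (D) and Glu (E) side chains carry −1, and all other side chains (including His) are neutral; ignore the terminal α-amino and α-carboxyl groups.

0

Positive (K, R): K22, R30 → +2.
Negative (D, E): D14, D19 → −2.
Net charge = (+2) + (−2) = 0.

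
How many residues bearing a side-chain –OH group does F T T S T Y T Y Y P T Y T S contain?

12

S, T, and Y are the three residues with a side-chain hydroxyl.
Matching residues: T2, T3, S4, T5, Y6, T7, Y8, Y9, T11, Y12, T13, S14.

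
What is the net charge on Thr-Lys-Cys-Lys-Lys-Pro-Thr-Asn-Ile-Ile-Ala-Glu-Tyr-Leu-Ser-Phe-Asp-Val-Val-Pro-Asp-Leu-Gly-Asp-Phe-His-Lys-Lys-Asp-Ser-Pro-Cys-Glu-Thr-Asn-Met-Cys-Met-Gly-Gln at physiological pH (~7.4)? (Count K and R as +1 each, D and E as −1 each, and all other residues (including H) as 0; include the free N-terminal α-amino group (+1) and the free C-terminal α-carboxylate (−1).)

-1

Positive (K, R): Lys2, Lys4, Lys5, Lys27, Lys28 → +5.
Negative (D, E): Glu12, Asp17, Asp21, Asp24, Asp29, Glu33 → −6.
The N-terminus (+1) and C-terminus (−1) cancel.
Net charge = (+5) + (−6) = −1.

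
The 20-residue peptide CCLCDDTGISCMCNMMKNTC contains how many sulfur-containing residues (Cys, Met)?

Matching residues: C1, C2, C4, C11, M12, C13, M15, M16, C20.

9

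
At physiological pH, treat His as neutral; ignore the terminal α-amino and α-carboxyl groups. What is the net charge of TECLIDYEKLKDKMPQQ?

Near pH 7.4, K and R contribute +1 each, D and E contribute −1 each, and every other side chain (His included, as stated) is uncharged.
Positive (K, R): K9, K11, K13 → +3.
Negative (D, E): E2, D6, E8, D12 → −4.
Net charge = (+3) + (−4) = −1.

-1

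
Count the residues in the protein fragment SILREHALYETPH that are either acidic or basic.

5

Acidic: D, E. Basic: H, K, R.
Acidic residues here: E5, E10 (2).
Basic residues here: R4, H6, H13 (3).
The two groups share no amino acid, so total = 2 + 3 = 5.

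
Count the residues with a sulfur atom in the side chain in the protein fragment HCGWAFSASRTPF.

1

Only Cys (C) and Met (M) have a sulfur atom in the side chain.
Matching residues: C2.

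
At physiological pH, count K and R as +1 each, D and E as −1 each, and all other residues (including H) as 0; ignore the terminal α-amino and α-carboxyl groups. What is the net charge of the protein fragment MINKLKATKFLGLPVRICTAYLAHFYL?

Positive (K, R): K4, K6, K9, R16 → +4.
Negative (D, E): none → −0.
Net charge = (+4) + (−0) = +4.

+4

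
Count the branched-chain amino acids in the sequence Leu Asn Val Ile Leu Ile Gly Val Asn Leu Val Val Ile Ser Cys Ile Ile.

12

V, L, and I make up the branched-chain aliphatic group.
Matching residues: Leu1, Val3, Ile4, Leu5, Ile6, Val8, Leu10, Val11, Val12, Ile13, Ile16, Ile17.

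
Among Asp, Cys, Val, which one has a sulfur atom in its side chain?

Cys

The sulfur-bearing residues are cysteine (–SH) and methionine (–S–CH₃).
Of the listed options, only Cys belongs to this group.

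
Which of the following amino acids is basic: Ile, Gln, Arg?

Arg

The basic amino acids are Lys (K), Arg (R), and His (H).
Of the listed options, only Arg belongs to this group.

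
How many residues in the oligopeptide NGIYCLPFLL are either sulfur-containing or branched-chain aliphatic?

5

Sulfur-containing: C, M. Branched-chain aliphatic: I, L, V.
Sulfur-containing residues here: C5 (1).
Branched-chain aliphatic residues here: I3, L6, L9, L10 (4).
The two groups share no amino acid, so total = 1 + 4 = 5.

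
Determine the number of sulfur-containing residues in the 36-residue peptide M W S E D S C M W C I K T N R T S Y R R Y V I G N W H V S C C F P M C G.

Only Cys (C) and Met (M) have a sulfur atom in the side chain.
Matching residues: M1, C7, M8, C10, C30, C31, M34, C35.

8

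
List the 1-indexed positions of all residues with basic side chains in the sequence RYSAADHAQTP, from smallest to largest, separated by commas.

1, 7

The basic amino acids are Lys (K), Arg (R), and His (H).
Matching residues: R1, H7.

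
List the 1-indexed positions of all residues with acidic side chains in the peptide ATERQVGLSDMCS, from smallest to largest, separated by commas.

Aspartate (D) and glutamate (E) have carboxylic-acid side chains and are the acidic amino acids.
Matching residues: E3, D10.

3, 10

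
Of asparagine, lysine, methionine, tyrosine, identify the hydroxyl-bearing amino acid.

tyrosine

S, T, and Y are the three residues with a side-chain hydroxyl.
Of the listed options, only tyrosine belongs to this group.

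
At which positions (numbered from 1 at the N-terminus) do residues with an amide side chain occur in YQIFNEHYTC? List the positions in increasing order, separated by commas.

2, 5

The amide-side-chain residues are Asn (N) and Gln (Q).
Matching residues: Q2, N5.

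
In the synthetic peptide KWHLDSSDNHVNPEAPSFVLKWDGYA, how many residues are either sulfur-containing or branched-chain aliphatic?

4

Sulfur-containing: C, M. Branched-chain aliphatic: I, L, V.
Sulfur-containing residues here: none (0).
Branched-chain aliphatic residues here: L4, V11, V19, L20 (4).
The two groups share no amino acid, so total = 0 + 4 = 4.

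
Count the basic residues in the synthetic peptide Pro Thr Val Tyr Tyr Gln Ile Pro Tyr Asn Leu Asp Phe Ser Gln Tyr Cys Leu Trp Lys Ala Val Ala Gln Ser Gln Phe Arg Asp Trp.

Lysine (K), arginine (R), and histidine (H) have basic, nitrogen-containing side chains.
Matching residues: Lys20, Arg28.

2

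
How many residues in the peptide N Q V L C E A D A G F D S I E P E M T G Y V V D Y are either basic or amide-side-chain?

2

Basic: H, K, R. Amide-side-chain: N, Q.
Basic residues here: none (0).
Amide-side-chain residues here: N1, Q2 (2).
The two groups share no amino acid, so total = 0 + 2 = 2.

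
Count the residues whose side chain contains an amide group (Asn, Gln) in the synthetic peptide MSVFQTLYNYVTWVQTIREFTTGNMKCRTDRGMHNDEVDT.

5

Matching residues: Q5, N9, Q15, N24, N35.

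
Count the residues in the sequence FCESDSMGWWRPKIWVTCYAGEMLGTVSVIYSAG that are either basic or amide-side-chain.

2

Basic: H, K, R. Amide-side-chain: N, Q.
Basic residues here: R11, K13 (2).
Amide-side-chain residues here: none (0).
The two groups share no amino acid, so total = 2 + 0 = 2.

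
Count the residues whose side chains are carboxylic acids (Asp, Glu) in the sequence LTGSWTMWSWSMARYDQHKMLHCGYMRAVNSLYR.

1

Matching residues: D16.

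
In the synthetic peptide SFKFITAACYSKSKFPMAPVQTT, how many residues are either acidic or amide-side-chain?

Acidic: D, E. Amide-side-chain: N, Q.
Acidic residues here: none (0).
Amide-side-chain residues here: Q21 (1).
The two groups share no amino acid, so total = 0 + 1 = 1.

1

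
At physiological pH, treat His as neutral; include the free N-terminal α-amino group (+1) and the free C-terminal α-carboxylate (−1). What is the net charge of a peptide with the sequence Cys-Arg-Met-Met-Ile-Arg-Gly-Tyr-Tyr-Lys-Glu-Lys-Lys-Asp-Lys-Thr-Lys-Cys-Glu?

At pH ~7.4 the Lys and Arg side chains are protonated (+1), the Asp and Glu side chains are deprotonated (−1), and with His taken as neutral all other side chains carry no charge.
Positive (K, R): Arg2, Arg6, Lys10, Lys12, Lys13, Lys15, Lys17 → +7.
Negative (D, E): Glu11, Asp14, Glu19 → −3.
The N-terminus (+1) and C-terminus (−1) cancel.
Net charge = (+7) + (−3) = +4.

+4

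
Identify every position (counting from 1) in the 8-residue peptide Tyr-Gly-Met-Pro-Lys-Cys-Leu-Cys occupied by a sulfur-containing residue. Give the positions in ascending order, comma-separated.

The sulfur-bearing residues are cysteine (–SH) and methionine (–S–CH₃).
Matching residues: Met3, Cys6, Cys8.

3, 6, 8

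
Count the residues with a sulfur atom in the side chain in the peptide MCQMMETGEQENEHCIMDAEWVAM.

7

Cysteine (C, thiol) and methionine (M, thioether) are the two sulfur-containing amino acids.
Matching residues: M1, C2, M4, M5, C15, M17, M24.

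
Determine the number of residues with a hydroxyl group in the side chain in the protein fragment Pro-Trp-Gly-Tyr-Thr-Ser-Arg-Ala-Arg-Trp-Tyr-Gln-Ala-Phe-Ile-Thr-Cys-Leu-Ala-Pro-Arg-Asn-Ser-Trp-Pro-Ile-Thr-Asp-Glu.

7

S, T, and Y are the three residues with a side-chain hydroxyl.
Matching residues: Tyr4, Thr5, Ser6, Tyr11, Thr16, Ser23, Thr27.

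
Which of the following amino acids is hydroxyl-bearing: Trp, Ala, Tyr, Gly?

Tyr

The –OH-bearing residues are Ser, Thr (aliphatic alcohols), and Tyr (phenol).
Of the listed options, only Tyr belongs to this group.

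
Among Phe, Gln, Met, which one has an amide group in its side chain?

The amide-side-chain residues are Asn (N) and Gln (Q).
Of the listed options, only Gln belongs to this group.

Gln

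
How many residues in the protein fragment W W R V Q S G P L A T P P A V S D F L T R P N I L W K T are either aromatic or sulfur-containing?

Aromatic: F, W, Y. Sulfur-containing: C, M.
Aromatic residues here: W1, W2, F18, W26 (4).
Sulfur-containing residues here: none (0).
The two groups share no amino acid, so total = 4 + 0 = 4.

4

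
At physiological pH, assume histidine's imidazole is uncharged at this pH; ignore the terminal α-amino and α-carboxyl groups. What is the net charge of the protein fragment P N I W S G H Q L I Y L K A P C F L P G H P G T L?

+1

The side chains ionized at physiological pH are Lys/Arg (+1) and Asp/Glu (−1); with His treated as neutral, nothing else contributes.
Positive (K, R): K13 → +1.
Negative (D, E): none → −0.
Net charge = (+1) + (−0) = +1.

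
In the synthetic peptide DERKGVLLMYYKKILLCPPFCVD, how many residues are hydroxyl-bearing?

The –OH-bearing residues are Ser, Thr (aliphatic alcohols), and Tyr (phenol).
Matching residues: Y10, Y11.

2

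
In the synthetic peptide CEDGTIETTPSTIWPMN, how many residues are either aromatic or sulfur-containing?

3

Aromatic: F, W, Y. Sulfur-containing: C, M.
Aromatic residues here: W14 (1).
Sulfur-containing residues here: C1, M16 (2).
The two groups share no amino acid, so total = 1 + 2 = 3.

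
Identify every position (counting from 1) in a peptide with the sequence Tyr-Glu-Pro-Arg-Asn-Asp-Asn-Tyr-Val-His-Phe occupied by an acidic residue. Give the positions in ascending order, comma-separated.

Aspartate (D) and glutamate (E) have carboxylic-acid side chains and are the acidic amino acids.
Matching residues: Glu2, Asp6.

2, 6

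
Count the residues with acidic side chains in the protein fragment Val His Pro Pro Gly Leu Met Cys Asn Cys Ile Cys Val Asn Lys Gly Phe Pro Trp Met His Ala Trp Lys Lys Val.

Aspartate (D) and glutamate (E) have carboxylic-acid side chains and are the acidic amino acids.
None of the 26 residues belong to this group.

0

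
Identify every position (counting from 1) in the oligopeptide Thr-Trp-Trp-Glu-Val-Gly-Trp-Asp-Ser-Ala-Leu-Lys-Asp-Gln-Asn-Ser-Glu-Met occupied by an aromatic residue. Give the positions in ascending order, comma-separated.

Phenylalanine (F), tryptophan (W), and tyrosine (Y) have aromatic ring side chains.
Matching residues: Trp2, Trp3, Trp7.

2, 3, 7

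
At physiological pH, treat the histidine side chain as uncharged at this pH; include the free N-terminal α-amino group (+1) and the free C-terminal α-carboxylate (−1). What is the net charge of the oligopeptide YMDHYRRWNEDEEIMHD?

-4

At pH ~7.4 the Lys and Arg side chains are protonated (+1), the Asp and Glu side chains are deprotonated (−1), and with His taken as neutral all other side chains carry no charge.
Positive (K, R): R6, R7 → +2.
Negative (D, E): D3, E10, D11, E12, E13, D17 → −6.
The N-terminus (+1) and C-terminus (−1) cancel.
Net charge = (+2) + (−6) = −4.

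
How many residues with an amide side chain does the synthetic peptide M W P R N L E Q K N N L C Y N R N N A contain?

7

Only N (asparagine) and Q (glutamine) carry a side-chain carboxamide.
Matching residues: N5, Q8, N10, N11, N15, N17, N18.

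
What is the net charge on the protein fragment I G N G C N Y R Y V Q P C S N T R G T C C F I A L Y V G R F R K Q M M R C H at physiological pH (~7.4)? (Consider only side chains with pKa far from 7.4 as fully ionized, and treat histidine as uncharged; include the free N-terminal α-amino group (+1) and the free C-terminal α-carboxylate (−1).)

+6

At pH ~7.4 the Lys and Arg side chains are protonated (+1), the Asp and Glu side chains are deprotonated (−1), and with His taken as neutral all other side chains carry no charge.
Positive (K, R): R8, R17, R29, R31, K32, R36 → +6.
Negative (D, E): none → −0.
The N-terminus (+1) and C-terminus (−1) cancel.
Net charge = (+6) + (−0) = +6.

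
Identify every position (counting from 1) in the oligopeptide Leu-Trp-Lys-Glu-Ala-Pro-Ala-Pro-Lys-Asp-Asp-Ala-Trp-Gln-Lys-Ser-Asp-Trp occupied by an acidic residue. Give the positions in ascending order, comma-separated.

4, 10, 11, 17

Only D (aspartate) and E (glutamate) carry a side-chain carboxylic acid.
Matching residues: Glu4, Asp10, Asp11, Asp17.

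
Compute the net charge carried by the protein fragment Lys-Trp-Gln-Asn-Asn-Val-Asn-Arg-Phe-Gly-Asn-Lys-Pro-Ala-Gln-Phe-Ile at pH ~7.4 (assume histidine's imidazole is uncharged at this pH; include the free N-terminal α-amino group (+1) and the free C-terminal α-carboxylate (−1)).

The side chains ionized at physiological pH are Lys/Arg (+1) and Asp/Glu (−1); with His treated as neutral, nothing else contributes.
Positive (K, R): Lys1, Arg8, Lys12 → +3.
Negative (D, E): none → −0.
The N-terminus (+1) and C-terminus (−1) cancel.
Net charge = (+3) + (−0) = +3.

+3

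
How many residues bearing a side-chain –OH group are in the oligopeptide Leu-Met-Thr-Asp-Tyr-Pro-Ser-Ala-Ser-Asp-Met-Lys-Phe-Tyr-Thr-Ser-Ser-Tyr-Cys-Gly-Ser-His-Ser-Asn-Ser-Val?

The –OH-bearing residues are Ser, Thr (aliphatic alcohols), and Tyr (phenol).
Matching residues: Thr3, Tyr5, Ser7, Ser9, Tyr14, Thr15, Ser16, Ser17, Tyr18, Ser21, Ser23, Ser25.

12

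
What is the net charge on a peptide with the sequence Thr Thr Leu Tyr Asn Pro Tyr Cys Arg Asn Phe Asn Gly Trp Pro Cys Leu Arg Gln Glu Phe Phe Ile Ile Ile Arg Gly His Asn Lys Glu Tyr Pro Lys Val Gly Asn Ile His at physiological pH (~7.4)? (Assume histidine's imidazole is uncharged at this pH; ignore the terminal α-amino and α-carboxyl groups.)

At pH ~7.4 the Lys and Arg side chains are protonated (+1), the Asp and Glu side chains are deprotonated (−1), and with His taken as neutral all other side chains carry no charge.
Positive (K, R): Arg9, Arg18, Arg26, Lys30, Lys34 → +5.
Negative (D, E): Glu20, Glu31 → −2.
Net charge = (+5) + (−2) = +3.

+3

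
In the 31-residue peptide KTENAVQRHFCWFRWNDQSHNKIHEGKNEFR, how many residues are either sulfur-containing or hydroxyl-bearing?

Sulfur-containing: C, M. Hydroxyl-bearing: S, T, Y.
Sulfur-containing residues here: C11 (1).
Hydroxyl-bearing residues here: T2, S19 (2).
The two groups share no amino acid, so total = 1 + 2 = 3.

3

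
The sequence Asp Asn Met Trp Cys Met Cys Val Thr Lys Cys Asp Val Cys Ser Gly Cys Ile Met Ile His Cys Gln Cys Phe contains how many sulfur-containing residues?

10

Only Cys (C) and Met (M) have a sulfur atom in the side chain.
Matching residues: Met3, Cys5, Met6, Cys7, Cys11, Cys14, Cys17, Met19, Cys22, Cys24.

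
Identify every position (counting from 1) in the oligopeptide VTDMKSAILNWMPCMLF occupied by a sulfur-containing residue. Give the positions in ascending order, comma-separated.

4, 12, 14, 15

The sulfur-bearing residues are cysteine (–SH) and methionine (–S–CH₃).
Matching residues: M4, M12, C14, M15.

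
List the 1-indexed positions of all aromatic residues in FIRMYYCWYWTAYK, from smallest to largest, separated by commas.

Phenylalanine (F), tryptophan (W), and tyrosine (Y) have aromatic ring side chains.
Matching residues: F1, Y5, Y6, W8, Y9, W10, Y13.

1, 5, 6, 8, 9, 10, 13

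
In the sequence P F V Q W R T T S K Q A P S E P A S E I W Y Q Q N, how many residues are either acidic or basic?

4

Acidic: D, E. Basic: H, K, R.
Acidic residues here: E15, E19 (2).
Basic residues here: R6, K10 (2).
The two groups share no amino acid, so total = 2 + 2 = 4.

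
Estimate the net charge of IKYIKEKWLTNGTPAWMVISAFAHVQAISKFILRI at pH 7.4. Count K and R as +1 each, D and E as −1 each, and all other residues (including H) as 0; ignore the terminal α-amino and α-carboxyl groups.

+4

Positive (K, R): K2, K5, K7, K30, R34 → +5.
Negative (D, E): E6 → −1.
Net charge = (+5) + (−1) = +4.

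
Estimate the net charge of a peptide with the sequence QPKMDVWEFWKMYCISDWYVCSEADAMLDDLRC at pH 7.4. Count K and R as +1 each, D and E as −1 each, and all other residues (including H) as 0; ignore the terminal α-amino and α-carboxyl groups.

Positive (K, R): K3, K11, R32 → +3.
Negative (D, E): D5, E8, D17, E23, D25, D29, D30 → −7.
Net charge = (+3) + (−7) = −4.

-4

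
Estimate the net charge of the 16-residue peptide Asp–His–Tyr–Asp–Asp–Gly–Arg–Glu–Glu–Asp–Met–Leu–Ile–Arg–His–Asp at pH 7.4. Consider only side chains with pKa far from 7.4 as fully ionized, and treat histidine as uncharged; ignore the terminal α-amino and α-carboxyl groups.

-5

Near pH 7.4, K and R contribute +1 each, D and E contribute −1 each, and every other side chain (His included, as stated) is uncharged.
Positive (K, R): Arg7, Arg14 → +2.
Negative (D, E): Asp1, Asp4, Asp5, Glu8, Glu9, Asp10, Asp16 → −7.
Net charge = (+2) + (−7) = −5.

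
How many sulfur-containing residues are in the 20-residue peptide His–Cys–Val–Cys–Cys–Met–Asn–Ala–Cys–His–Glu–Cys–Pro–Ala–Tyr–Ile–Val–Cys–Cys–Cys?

Only Cys (C) and Met (M) have a sulfur atom in the side chain.
Matching residues: Cys2, Cys4, Cys5, Met6, Cys9, Cys12, Cys18, Cys19, Cys20.

9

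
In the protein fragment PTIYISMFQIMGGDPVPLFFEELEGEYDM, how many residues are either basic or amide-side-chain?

Basic: H, K, R. Amide-side-chain: N, Q.
Basic residues here: none (0).
Amide-side-chain residues here: Q9 (1).
The two groups share no amino acid, so total = 0 + 1 = 1.

1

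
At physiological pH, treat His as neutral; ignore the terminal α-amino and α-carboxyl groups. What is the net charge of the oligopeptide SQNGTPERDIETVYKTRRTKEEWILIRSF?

The side chains ionized at physiological pH are Lys/Arg (+1) and Asp/Glu (−1); with His treated as neutral, nothing else contributes.
Positive (K, R): R8, K15, R17, R18, K20, R27 → +6.
Negative (D, E): E7, D9, E11, E21, E22 → −5.
Net charge = (+6) + (−5) = +1.

+1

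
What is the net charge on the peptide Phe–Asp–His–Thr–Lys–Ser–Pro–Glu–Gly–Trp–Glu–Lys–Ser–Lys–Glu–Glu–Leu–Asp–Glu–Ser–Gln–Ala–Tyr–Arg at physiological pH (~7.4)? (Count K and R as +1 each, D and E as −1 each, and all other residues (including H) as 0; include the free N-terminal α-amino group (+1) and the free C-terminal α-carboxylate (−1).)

Positive (K, R): Lys5, Lys12, Lys14, Arg24 → +4.
Negative (D, E): Asp2, Glu8, Glu11, Glu15, Glu16, Asp18, Glu19 → −7.
The N-terminus (+1) and C-terminus (−1) cancel.
Net charge = (+4) + (−7) = −3.

-3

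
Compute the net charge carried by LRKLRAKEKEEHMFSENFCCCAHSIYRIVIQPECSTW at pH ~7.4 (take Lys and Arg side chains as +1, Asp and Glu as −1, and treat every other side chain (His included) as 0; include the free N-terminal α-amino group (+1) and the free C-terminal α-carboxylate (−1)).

+1

Positive (K, R): R2, K3, R5, K7, K9, R27 → +6.
Negative (D, E): E8, E10, E11, E16, E33 → −5.
The N-terminus (+1) and C-terminus (−1) cancel.
Net charge = (+6) + (−5) = +1.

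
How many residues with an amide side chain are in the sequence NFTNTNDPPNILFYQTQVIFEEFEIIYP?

6

Asparagine (N) and glutamine (Q) have uncharged amide side chains.
Matching residues: N1, N4, N6, N10, Q15, Q17.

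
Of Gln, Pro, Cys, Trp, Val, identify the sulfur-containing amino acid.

Only Cys (C) and Met (M) have a sulfur atom in the side chain.
Of the listed options, only Cys belongs to this group.

Cys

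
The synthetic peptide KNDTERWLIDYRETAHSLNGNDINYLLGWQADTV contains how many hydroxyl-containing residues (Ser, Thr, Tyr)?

Matching residues: T4, Y11, T14, S17, Y25, T33.

6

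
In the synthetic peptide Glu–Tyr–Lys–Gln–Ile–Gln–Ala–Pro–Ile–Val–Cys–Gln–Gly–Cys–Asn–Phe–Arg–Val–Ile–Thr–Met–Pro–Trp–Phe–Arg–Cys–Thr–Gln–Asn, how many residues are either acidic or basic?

Acidic: D, E. Basic: H, K, R.
Acidic residues here: Glu1 (1).
Basic residues here: Lys3, Arg17, Arg25 (3).
The two groups share no amino acid, so total = 1 + 3 = 4.

4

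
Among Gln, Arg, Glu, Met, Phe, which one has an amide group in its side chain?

Gln

Only N (asparagine) and Q (glutamine) carry a side-chain carboxamide.
Of the listed options, only Gln belongs to this group.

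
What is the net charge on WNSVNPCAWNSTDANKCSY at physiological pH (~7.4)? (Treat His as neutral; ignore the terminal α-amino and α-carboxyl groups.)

0

At pH ~7.4 the Lys and Arg side chains are protonated (+1), the Asp and Glu side chains are deprotonated (−1), and with His taken as neutral all other side chains carry no charge.
Positive (K, R): K16 → +1.
Negative (D, E): D13 → −1.
Net charge = (+1) + (−1) = 0.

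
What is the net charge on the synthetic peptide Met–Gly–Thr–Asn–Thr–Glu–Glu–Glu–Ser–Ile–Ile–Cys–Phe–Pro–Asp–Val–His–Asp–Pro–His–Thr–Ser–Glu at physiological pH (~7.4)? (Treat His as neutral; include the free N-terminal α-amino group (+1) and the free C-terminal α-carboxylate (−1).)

-6

At pH ~7.4 the Lys and Arg side chains are protonated (+1), the Asp and Glu side chains are deprotonated (−1), and with His taken as neutral all other side chains carry no charge.
Positive (K, R): none → +0.
Negative (D, E): Glu6, Glu7, Glu8, Asp15, Asp18, Glu23 → −6.
The N-terminus (+1) and C-terminus (−1) cancel.
Net charge = (+0) + (−6) = −6.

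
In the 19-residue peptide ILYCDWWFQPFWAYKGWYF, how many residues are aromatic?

10

Phenylalanine (F), tryptophan (W), and tyrosine (Y) have aromatic ring side chains.
Matching residues: Y3, W6, W7, F8, F11, W12, Y14, W17, Y18, F19.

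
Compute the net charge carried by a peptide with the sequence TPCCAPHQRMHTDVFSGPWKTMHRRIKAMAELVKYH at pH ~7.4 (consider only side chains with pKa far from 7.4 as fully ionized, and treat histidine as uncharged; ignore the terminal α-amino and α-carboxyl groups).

The side chains ionized at physiological pH are Lys/Arg (+1) and Asp/Glu (−1); with His treated as neutral, nothing else contributes.
Positive (K, R): R9, K20, R24, R25, K27, K34 → +6.
Negative (D, E): D13, E31 → −2.
Net charge = (+6) + (−2) = +4.

+4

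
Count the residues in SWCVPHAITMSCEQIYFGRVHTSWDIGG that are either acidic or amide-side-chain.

Acidic: D, E. Amide-side-chain: N, Q.
Acidic residues here: E13, D25 (2).
Amide-side-chain residues here: Q14 (1).
The two groups share no amino acid, so total = 2 + 1 = 3.

3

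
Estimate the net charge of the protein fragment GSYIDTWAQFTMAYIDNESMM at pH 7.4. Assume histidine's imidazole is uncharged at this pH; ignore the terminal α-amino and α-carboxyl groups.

At pH ~7.4 the Lys and Arg side chains are protonated (+1), the Asp and Glu side chains are deprotonated (−1), and with His taken as neutral all other side chains carry no charge.
Positive (K, R): none → +0.
Negative (D, E): D5, D16, E18 → −3.
Net charge = (+0) + (−3) = −3.

-3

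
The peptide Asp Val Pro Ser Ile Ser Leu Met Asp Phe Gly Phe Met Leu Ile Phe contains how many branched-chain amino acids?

5

Valine (V), leucine (L), and isoleucine (I) are the branched-chain amino acids.
Matching residues: Val2, Ile5, Leu7, Leu14, Ile15.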